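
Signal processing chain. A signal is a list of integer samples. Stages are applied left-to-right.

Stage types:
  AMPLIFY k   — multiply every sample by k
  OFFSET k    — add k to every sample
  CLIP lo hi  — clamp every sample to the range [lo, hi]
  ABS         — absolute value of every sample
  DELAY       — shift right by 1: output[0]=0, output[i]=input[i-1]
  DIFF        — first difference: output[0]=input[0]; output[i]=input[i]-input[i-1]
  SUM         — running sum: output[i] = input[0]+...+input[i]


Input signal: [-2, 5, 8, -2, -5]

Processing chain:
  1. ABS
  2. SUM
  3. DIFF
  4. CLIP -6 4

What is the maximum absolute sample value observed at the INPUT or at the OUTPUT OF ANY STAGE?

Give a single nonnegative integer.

Input: [-2, 5, 8, -2, -5] (max |s|=8)
Stage 1 (ABS): |-2|=2, |5|=5, |8|=8, |-2|=2, |-5|=5 -> [2, 5, 8, 2, 5] (max |s|=8)
Stage 2 (SUM): sum[0..0]=2, sum[0..1]=7, sum[0..2]=15, sum[0..3]=17, sum[0..4]=22 -> [2, 7, 15, 17, 22] (max |s|=22)
Stage 3 (DIFF): s[0]=2, 7-2=5, 15-7=8, 17-15=2, 22-17=5 -> [2, 5, 8, 2, 5] (max |s|=8)
Stage 4 (CLIP -6 4): clip(2,-6,4)=2, clip(5,-6,4)=4, clip(8,-6,4)=4, clip(2,-6,4)=2, clip(5,-6,4)=4 -> [2, 4, 4, 2, 4] (max |s|=4)
Overall max amplitude: 22

Answer: 22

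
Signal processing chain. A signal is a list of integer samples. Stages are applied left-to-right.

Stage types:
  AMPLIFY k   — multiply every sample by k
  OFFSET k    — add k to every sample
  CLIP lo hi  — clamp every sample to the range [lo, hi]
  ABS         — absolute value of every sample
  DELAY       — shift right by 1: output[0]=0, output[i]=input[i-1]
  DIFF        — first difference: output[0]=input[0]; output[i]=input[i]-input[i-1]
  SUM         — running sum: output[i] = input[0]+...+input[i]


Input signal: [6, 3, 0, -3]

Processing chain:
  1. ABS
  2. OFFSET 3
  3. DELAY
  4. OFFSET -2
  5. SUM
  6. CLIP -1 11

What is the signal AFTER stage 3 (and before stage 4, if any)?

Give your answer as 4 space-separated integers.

Answer: 0 9 6 3

Derivation:
Input: [6, 3, 0, -3]
Stage 1 (ABS): |6|=6, |3|=3, |0|=0, |-3|=3 -> [6, 3, 0, 3]
Stage 2 (OFFSET 3): 6+3=9, 3+3=6, 0+3=3, 3+3=6 -> [9, 6, 3, 6]
Stage 3 (DELAY): [0, 9, 6, 3] = [0, 9, 6, 3] -> [0, 9, 6, 3]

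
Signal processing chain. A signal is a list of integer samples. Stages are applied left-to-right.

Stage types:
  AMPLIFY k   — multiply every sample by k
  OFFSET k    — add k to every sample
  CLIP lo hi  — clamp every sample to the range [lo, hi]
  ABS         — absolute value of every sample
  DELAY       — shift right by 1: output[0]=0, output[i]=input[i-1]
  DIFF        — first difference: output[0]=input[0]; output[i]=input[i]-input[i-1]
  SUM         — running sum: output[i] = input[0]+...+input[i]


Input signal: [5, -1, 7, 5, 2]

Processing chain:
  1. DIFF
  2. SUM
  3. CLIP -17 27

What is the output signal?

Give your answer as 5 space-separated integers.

Answer: 5 -1 7 5 2

Derivation:
Input: [5, -1, 7, 5, 2]
Stage 1 (DIFF): s[0]=5, -1-5=-6, 7--1=8, 5-7=-2, 2-5=-3 -> [5, -6, 8, -2, -3]
Stage 2 (SUM): sum[0..0]=5, sum[0..1]=-1, sum[0..2]=7, sum[0..3]=5, sum[0..4]=2 -> [5, -1, 7, 5, 2]
Stage 3 (CLIP -17 27): clip(5,-17,27)=5, clip(-1,-17,27)=-1, clip(7,-17,27)=7, clip(5,-17,27)=5, clip(2,-17,27)=2 -> [5, -1, 7, 5, 2]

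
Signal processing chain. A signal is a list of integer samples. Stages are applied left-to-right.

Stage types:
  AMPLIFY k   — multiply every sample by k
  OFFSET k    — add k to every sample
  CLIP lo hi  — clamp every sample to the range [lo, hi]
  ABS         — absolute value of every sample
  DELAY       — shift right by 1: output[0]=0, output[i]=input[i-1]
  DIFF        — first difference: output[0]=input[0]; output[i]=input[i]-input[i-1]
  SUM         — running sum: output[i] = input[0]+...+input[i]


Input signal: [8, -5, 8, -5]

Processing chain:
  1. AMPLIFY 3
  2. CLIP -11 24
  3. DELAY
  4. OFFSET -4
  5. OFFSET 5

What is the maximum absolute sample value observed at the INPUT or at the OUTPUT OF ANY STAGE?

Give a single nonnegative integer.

Answer: 25

Derivation:
Input: [8, -5, 8, -5] (max |s|=8)
Stage 1 (AMPLIFY 3): 8*3=24, -5*3=-15, 8*3=24, -5*3=-15 -> [24, -15, 24, -15] (max |s|=24)
Stage 2 (CLIP -11 24): clip(24,-11,24)=24, clip(-15,-11,24)=-11, clip(24,-11,24)=24, clip(-15,-11,24)=-11 -> [24, -11, 24, -11] (max |s|=24)
Stage 3 (DELAY): [0, 24, -11, 24] = [0, 24, -11, 24] -> [0, 24, -11, 24] (max |s|=24)
Stage 4 (OFFSET -4): 0+-4=-4, 24+-4=20, -11+-4=-15, 24+-4=20 -> [-4, 20, -15, 20] (max |s|=20)
Stage 5 (OFFSET 5): -4+5=1, 20+5=25, -15+5=-10, 20+5=25 -> [1, 25, -10, 25] (max |s|=25)
Overall max amplitude: 25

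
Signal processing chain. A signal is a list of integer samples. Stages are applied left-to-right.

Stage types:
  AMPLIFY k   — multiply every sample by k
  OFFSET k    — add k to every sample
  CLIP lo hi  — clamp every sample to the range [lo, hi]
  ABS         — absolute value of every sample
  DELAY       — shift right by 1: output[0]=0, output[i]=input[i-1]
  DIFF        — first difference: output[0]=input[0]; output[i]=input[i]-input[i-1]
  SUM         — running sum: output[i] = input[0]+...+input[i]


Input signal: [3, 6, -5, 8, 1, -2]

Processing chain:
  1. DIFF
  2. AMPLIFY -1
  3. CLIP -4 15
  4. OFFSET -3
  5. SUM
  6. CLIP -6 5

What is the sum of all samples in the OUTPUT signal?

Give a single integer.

Answer: -34

Derivation:
Input: [3, 6, -5, 8, 1, -2]
Stage 1 (DIFF): s[0]=3, 6-3=3, -5-6=-11, 8--5=13, 1-8=-7, -2-1=-3 -> [3, 3, -11, 13, -7, -3]
Stage 2 (AMPLIFY -1): 3*-1=-3, 3*-1=-3, -11*-1=11, 13*-1=-13, -7*-1=7, -3*-1=3 -> [-3, -3, 11, -13, 7, 3]
Stage 3 (CLIP -4 15): clip(-3,-4,15)=-3, clip(-3,-4,15)=-3, clip(11,-4,15)=11, clip(-13,-4,15)=-4, clip(7,-4,15)=7, clip(3,-4,15)=3 -> [-3, -3, 11, -4, 7, 3]
Stage 4 (OFFSET -3): -3+-3=-6, -3+-3=-6, 11+-3=8, -4+-3=-7, 7+-3=4, 3+-3=0 -> [-6, -6, 8, -7, 4, 0]
Stage 5 (SUM): sum[0..0]=-6, sum[0..1]=-12, sum[0..2]=-4, sum[0..3]=-11, sum[0..4]=-7, sum[0..5]=-7 -> [-6, -12, -4, -11, -7, -7]
Stage 6 (CLIP -6 5): clip(-6,-6,5)=-6, clip(-12,-6,5)=-6, clip(-4,-6,5)=-4, clip(-11,-6,5)=-6, clip(-7,-6,5)=-6, clip(-7,-6,5)=-6 -> [-6, -6, -4, -6, -6, -6]
Output sum: -34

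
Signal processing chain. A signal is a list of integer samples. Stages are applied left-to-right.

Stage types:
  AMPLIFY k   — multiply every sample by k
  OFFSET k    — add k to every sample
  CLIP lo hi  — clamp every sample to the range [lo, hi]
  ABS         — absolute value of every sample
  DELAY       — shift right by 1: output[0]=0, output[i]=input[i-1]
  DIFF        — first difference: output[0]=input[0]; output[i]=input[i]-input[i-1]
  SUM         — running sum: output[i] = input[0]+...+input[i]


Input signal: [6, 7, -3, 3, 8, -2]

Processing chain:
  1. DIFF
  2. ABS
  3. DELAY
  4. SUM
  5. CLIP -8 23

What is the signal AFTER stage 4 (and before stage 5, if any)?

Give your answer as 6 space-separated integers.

Answer: 0 6 7 17 23 28

Derivation:
Input: [6, 7, -3, 3, 8, -2]
Stage 1 (DIFF): s[0]=6, 7-6=1, -3-7=-10, 3--3=6, 8-3=5, -2-8=-10 -> [6, 1, -10, 6, 5, -10]
Stage 2 (ABS): |6|=6, |1|=1, |-10|=10, |6|=6, |5|=5, |-10|=10 -> [6, 1, 10, 6, 5, 10]
Stage 3 (DELAY): [0, 6, 1, 10, 6, 5] = [0, 6, 1, 10, 6, 5] -> [0, 6, 1, 10, 6, 5]
Stage 4 (SUM): sum[0..0]=0, sum[0..1]=6, sum[0..2]=7, sum[0..3]=17, sum[0..4]=23, sum[0..5]=28 -> [0, 6, 7, 17, 23, 28]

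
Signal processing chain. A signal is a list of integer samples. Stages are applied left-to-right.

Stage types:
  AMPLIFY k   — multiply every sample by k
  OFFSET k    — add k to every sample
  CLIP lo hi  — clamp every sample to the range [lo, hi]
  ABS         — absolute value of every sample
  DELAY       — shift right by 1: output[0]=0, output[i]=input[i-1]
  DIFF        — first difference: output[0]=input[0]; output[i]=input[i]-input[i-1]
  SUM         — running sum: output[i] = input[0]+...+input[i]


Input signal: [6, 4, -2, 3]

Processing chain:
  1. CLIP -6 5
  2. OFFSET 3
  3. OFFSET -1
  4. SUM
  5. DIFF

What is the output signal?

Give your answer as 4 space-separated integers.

Answer: 7 6 0 5

Derivation:
Input: [6, 4, -2, 3]
Stage 1 (CLIP -6 5): clip(6,-6,5)=5, clip(4,-6,5)=4, clip(-2,-6,5)=-2, clip(3,-6,5)=3 -> [5, 4, -2, 3]
Stage 2 (OFFSET 3): 5+3=8, 4+3=7, -2+3=1, 3+3=6 -> [8, 7, 1, 6]
Stage 3 (OFFSET -1): 8+-1=7, 7+-1=6, 1+-1=0, 6+-1=5 -> [7, 6, 0, 5]
Stage 4 (SUM): sum[0..0]=7, sum[0..1]=13, sum[0..2]=13, sum[0..3]=18 -> [7, 13, 13, 18]
Stage 5 (DIFF): s[0]=7, 13-7=6, 13-13=0, 18-13=5 -> [7, 6, 0, 5]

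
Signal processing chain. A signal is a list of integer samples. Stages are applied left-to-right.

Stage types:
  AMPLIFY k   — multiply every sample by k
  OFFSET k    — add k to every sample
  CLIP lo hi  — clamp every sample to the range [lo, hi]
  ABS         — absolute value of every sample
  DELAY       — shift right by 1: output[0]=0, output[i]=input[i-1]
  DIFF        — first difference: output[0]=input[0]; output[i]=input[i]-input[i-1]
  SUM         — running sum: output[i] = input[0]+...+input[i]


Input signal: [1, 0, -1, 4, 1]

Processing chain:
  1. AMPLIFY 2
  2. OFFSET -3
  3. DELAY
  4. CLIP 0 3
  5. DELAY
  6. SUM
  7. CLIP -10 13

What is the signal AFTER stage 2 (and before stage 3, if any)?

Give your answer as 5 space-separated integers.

Answer: -1 -3 -5 5 -1

Derivation:
Input: [1, 0, -1, 4, 1]
Stage 1 (AMPLIFY 2): 1*2=2, 0*2=0, -1*2=-2, 4*2=8, 1*2=2 -> [2, 0, -2, 8, 2]
Stage 2 (OFFSET -3): 2+-3=-1, 0+-3=-3, -2+-3=-5, 8+-3=5, 2+-3=-1 -> [-1, -3, -5, 5, -1]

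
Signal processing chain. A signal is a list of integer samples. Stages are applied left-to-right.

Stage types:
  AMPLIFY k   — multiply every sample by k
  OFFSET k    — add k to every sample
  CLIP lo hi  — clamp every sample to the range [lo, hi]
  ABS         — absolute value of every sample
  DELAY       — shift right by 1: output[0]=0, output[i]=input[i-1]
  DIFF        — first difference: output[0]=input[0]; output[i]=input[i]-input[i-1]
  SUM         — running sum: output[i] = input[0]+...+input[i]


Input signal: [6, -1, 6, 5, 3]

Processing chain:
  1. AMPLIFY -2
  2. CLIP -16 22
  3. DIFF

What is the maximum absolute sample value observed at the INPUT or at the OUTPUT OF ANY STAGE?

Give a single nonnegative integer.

Input: [6, -1, 6, 5, 3] (max |s|=6)
Stage 1 (AMPLIFY -2): 6*-2=-12, -1*-2=2, 6*-2=-12, 5*-2=-10, 3*-2=-6 -> [-12, 2, -12, -10, -6] (max |s|=12)
Stage 2 (CLIP -16 22): clip(-12,-16,22)=-12, clip(2,-16,22)=2, clip(-12,-16,22)=-12, clip(-10,-16,22)=-10, clip(-6,-16,22)=-6 -> [-12, 2, -12, -10, -6] (max |s|=12)
Stage 3 (DIFF): s[0]=-12, 2--12=14, -12-2=-14, -10--12=2, -6--10=4 -> [-12, 14, -14, 2, 4] (max |s|=14)
Overall max amplitude: 14

Answer: 14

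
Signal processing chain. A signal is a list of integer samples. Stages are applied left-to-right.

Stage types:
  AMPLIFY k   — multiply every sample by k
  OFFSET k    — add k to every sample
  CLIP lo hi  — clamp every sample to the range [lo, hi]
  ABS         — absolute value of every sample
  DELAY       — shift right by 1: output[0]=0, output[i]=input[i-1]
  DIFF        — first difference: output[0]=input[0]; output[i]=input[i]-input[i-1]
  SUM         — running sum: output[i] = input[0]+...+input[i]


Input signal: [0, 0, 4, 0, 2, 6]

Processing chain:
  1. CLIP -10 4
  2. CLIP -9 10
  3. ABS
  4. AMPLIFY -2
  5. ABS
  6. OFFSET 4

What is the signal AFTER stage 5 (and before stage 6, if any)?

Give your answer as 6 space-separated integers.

Input: [0, 0, 4, 0, 2, 6]
Stage 1 (CLIP -10 4): clip(0,-10,4)=0, clip(0,-10,4)=0, clip(4,-10,4)=4, clip(0,-10,4)=0, clip(2,-10,4)=2, clip(6,-10,4)=4 -> [0, 0, 4, 0, 2, 4]
Stage 2 (CLIP -9 10): clip(0,-9,10)=0, clip(0,-9,10)=0, clip(4,-9,10)=4, clip(0,-9,10)=0, clip(2,-9,10)=2, clip(4,-9,10)=4 -> [0, 0, 4, 0, 2, 4]
Stage 3 (ABS): |0|=0, |0|=0, |4|=4, |0|=0, |2|=2, |4|=4 -> [0, 0, 4, 0, 2, 4]
Stage 4 (AMPLIFY -2): 0*-2=0, 0*-2=0, 4*-2=-8, 0*-2=0, 2*-2=-4, 4*-2=-8 -> [0, 0, -8, 0, -4, -8]
Stage 5 (ABS): |0|=0, |0|=0, |-8|=8, |0|=0, |-4|=4, |-8|=8 -> [0, 0, 8, 0, 4, 8]

Answer: 0 0 8 0 4 8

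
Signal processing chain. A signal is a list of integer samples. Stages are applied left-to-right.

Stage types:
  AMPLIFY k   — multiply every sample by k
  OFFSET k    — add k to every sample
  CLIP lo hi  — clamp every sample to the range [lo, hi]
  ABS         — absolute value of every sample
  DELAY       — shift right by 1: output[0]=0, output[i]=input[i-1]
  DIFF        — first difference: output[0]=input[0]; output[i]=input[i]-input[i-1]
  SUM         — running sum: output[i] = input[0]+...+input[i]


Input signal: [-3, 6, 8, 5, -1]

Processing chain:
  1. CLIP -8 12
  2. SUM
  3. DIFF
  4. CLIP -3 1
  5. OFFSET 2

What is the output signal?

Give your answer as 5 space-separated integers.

Input: [-3, 6, 8, 5, -1]
Stage 1 (CLIP -8 12): clip(-3,-8,12)=-3, clip(6,-8,12)=6, clip(8,-8,12)=8, clip(5,-8,12)=5, clip(-1,-8,12)=-1 -> [-3, 6, 8, 5, -1]
Stage 2 (SUM): sum[0..0]=-3, sum[0..1]=3, sum[0..2]=11, sum[0..3]=16, sum[0..4]=15 -> [-3, 3, 11, 16, 15]
Stage 3 (DIFF): s[0]=-3, 3--3=6, 11-3=8, 16-11=5, 15-16=-1 -> [-3, 6, 8, 5, -1]
Stage 4 (CLIP -3 1): clip(-3,-3,1)=-3, clip(6,-3,1)=1, clip(8,-3,1)=1, clip(5,-3,1)=1, clip(-1,-3,1)=-1 -> [-3, 1, 1, 1, -1]
Stage 5 (OFFSET 2): -3+2=-1, 1+2=3, 1+2=3, 1+2=3, -1+2=1 -> [-1, 3, 3, 3, 1]

Answer: -1 3 3 3 1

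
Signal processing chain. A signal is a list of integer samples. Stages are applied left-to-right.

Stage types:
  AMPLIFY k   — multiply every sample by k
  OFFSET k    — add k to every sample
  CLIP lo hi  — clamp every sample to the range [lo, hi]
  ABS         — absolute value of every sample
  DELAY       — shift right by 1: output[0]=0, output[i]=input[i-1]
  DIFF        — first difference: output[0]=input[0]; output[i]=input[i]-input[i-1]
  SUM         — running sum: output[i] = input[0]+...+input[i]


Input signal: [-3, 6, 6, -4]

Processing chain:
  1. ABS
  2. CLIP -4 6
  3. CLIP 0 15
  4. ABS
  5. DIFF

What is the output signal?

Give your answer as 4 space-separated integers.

Input: [-3, 6, 6, -4]
Stage 1 (ABS): |-3|=3, |6|=6, |6|=6, |-4|=4 -> [3, 6, 6, 4]
Stage 2 (CLIP -4 6): clip(3,-4,6)=3, clip(6,-4,6)=6, clip(6,-4,6)=6, clip(4,-4,6)=4 -> [3, 6, 6, 4]
Stage 3 (CLIP 0 15): clip(3,0,15)=3, clip(6,0,15)=6, clip(6,0,15)=6, clip(4,0,15)=4 -> [3, 6, 6, 4]
Stage 4 (ABS): |3|=3, |6|=6, |6|=6, |4|=4 -> [3, 6, 6, 4]
Stage 5 (DIFF): s[0]=3, 6-3=3, 6-6=0, 4-6=-2 -> [3, 3, 0, -2]

Answer: 3 3 0 -2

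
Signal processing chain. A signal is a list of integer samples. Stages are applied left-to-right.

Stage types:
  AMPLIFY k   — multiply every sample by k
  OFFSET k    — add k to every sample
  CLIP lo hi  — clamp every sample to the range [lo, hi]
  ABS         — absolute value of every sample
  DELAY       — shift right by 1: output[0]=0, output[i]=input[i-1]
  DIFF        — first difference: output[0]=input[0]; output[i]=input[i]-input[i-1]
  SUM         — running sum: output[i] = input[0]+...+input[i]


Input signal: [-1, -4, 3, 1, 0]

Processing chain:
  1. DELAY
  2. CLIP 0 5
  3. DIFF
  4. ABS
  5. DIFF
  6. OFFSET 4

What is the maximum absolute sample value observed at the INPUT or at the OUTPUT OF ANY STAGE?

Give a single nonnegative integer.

Input: [-1, -4, 3, 1, 0] (max |s|=4)
Stage 1 (DELAY): [0, -1, -4, 3, 1] = [0, -1, -4, 3, 1] -> [0, -1, -4, 3, 1] (max |s|=4)
Stage 2 (CLIP 0 5): clip(0,0,5)=0, clip(-1,0,5)=0, clip(-4,0,5)=0, clip(3,0,5)=3, clip(1,0,5)=1 -> [0, 0, 0, 3, 1] (max |s|=3)
Stage 3 (DIFF): s[0]=0, 0-0=0, 0-0=0, 3-0=3, 1-3=-2 -> [0, 0, 0, 3, -2] (max |s|=3)
Stage 4 (ABS): |0|=0, |0|=0, |0|=0, |3|=3, |-2|=2 -> [0, 0, 0, 3, 2] (max |s|=3)
Stage 5 (DIFF): s[0]=0, 0-0=0, 0-0=0, 3-0=3, 2-3=-1 -> [0, 0, 0, 3, -1] (max |s|=3)
Stage 6 (OFFSET 4): 0+4=4, 0+4=4, 0+4=4, 3+4=7, -1+4=3 -> [4, 4, 4, 7, 3] (max |s|=7)
Overall max amplitude: 7

Answer: 7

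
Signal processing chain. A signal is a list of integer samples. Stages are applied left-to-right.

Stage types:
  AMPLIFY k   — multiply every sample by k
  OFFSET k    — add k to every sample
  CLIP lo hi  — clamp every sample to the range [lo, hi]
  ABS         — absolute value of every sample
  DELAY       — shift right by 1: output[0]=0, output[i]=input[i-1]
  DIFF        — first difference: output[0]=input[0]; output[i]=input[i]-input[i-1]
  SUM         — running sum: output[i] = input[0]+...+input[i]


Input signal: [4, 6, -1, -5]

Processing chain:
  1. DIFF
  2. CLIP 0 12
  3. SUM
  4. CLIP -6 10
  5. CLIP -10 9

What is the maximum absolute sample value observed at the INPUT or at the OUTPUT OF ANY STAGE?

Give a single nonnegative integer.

Answer: 7

Derivation:
Input: [4, 6, -1, -5] (max |s|=6)
Stage 1 (DIFF): s[0]=4, 6-4=2, -1-6=-7, -5--1=-4 -> [4, 2, -7, -4] (max |s|=7)
Stage 2 (CLIP 0 12): clip(4,0,12)=4, clip(2,0,12)=2, clip(-7,0,12)=0, clip(-4,0,12)=0 -> [4, 2, 0, 0] (max |s|=4)
Stage 3 (SUM): sum[0..0]=4, sum[0..1]=6, sum[0..2]=6, sum[0..3]=6 -> [4, 6, 6, 6] (max |s|=6)
Stage 4 (CLIP -6 10): clip(4,-6,10)=4, clip(6,-6,10)=6, clip(6,-6,10)=6, clip(6,-6,10)=6 -> [4, 6, 6, 6] (max |s|=6)
Stage 5 (CLIP -10 9): clip(4,-10,9)=4, clip(6,-10,9)=6, clip(6,-10,9)=6, clip(6,-10,9)=6 -> [4, 6, 6, 6] (max |s|=6)
Overall max amplitude: 7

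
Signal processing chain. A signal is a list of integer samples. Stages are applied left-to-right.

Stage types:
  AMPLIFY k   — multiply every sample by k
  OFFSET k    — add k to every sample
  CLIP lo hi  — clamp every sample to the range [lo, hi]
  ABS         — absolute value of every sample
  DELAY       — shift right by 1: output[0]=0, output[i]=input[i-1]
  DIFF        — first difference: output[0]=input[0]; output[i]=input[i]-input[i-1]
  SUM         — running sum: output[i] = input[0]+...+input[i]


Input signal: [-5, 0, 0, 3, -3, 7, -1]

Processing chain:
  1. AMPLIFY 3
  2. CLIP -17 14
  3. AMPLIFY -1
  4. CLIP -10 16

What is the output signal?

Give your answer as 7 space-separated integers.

Input: [-5, 0, 0, 3, -3, 7, -1]
Stage 1 (AMPLIFY 3): -5*3=-15, 0*3=0, 0*3=0, 3*3=9, -3*3=-9, 7*3=21, -1*3=-3 -> [-15, 0, 0, 9, -9, 21, -3]
Stage 2 (CLIP -17 14): clip(-15,-17,14)=-15, clip(0,-17,14)=0, clip(0,-17,14)=0, clip(9,-17,14)=9, clip(-9,-17,14)=-9, clip(21,-17,14)=14, clip(-3,-17,14)=-3 -> [-15, 0, 0, 9, -9, 14, -3]
Stage 3 (AMPLIFY -1): -15*-1=15, 0*-1=0, 0*-1=0, 9*-1=-9, -9*-1=9, 14*-1=-14, -3*-1=3 -> [15, 0, 0, -9, 9, -14, 3]
Stage 4 (CLIP -10 16): clip(15,-10,16)=15, clip(0,-10,16)=0, clip(0,-10,16)=0, clip(-9,-10,16)=-9, clip(9,-10,16)=9, clip(-14,-10,16)=-10, clip(3,-10,16)=3 -> [15, 0, 0, -9, 9, -10, 3]

Answer: 15 0 0 -9 9 -10 3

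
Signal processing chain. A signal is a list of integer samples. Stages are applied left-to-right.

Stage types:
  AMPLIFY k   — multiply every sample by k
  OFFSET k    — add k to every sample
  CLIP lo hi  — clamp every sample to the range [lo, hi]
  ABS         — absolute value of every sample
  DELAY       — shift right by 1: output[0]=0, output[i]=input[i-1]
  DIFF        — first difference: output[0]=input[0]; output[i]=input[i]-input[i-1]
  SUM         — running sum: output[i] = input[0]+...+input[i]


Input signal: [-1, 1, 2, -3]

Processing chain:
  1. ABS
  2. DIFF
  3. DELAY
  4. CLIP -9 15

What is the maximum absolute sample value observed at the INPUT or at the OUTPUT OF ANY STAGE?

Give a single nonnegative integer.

Input: [-1, 1, 2, -3] (max |s|=3)
Stage 1 (ABS): |-1|=1, |1|=1, |2|=2, |-3|=3 -> [1, 1, 2, 3] (max |s|=3)
Stage 2 (DIFF): s[0]=1, 1-1=0, 2-1=1, 3-2=1 -> [1, 0, 1, 1] (max |s|=1)
Stage 3 (DELAY): [0, 1, 0, 1] = [0, 1, 0, 1] -> [0, 1, 0, 1] (max |s|=1)
Stage 4 (CLIP -9 15): clip(0,-9,15)=0, clip(1,-9,15)=1, clip(0,-9,15)=0, clip(1,-9,15)=1 -> [0, 1, 0, 1] (max |s|=1)
Overall max amplitude: 3

Answer: 3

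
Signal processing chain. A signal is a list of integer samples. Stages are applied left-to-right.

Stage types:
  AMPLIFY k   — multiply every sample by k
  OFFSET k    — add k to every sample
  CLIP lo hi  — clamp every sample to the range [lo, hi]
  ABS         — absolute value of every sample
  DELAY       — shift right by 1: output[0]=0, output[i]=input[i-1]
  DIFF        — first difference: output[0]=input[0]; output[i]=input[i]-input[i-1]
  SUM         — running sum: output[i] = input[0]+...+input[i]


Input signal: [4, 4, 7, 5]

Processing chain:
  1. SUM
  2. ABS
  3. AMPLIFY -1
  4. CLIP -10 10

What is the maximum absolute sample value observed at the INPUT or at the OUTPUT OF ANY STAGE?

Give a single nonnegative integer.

Answer: 20

Derivation:
Input: [4, 4, 7, 5] (max |s|=7)
Stage 1 (SUM): sum[0..0]=4, sum[0..1]=8, sum[0..2]=15, sum[0..3]=20 -> [4, 8, 15, 20] (max |s|=20)
Stage 2 (ABS): |4|=4, |8|=8, |15|=15, |20|=20 -> [4, 8, 15, 20] (max |s|=20)
Stage 3 (AMPLIFY -1): 4*-1=-4, 8*-1=-8, 15*-1=-15, 20*-1=-20 -> [-4, -8, -15, -20] (max |s|=20)
Stage 4 (CLIP -10 10): clip(-4,-10,10)=-4, clip(-8,-10,10)=-8, clip(-15,-10,10)=-10, clip(-20,-10,10)=-10 -> [-4, -8, -10, -10] (max |s|=10)
Overall max amplitude: 20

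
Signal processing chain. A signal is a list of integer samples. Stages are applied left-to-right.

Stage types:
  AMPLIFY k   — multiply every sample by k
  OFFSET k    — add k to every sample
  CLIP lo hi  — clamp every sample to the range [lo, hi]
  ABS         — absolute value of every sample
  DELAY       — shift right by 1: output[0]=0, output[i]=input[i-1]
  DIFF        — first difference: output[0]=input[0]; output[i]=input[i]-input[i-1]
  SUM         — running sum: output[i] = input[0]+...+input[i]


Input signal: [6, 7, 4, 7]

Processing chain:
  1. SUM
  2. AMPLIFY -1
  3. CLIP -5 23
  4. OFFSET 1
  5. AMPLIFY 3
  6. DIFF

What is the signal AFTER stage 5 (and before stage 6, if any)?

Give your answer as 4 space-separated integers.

Answer: -12 -12 -12 -12

Derivation:
Input: [6, 7, 4, 7]
Stage 1 (SUM): sum[0..0]=6, sum[0..1]=13, sum[0..2]=17, sum[0..3]=24 -> [6, 13, 17, 24]
Stage 2 (AMPLIFY -1): 6*-1=-6, 13*-1=-13, 17*-1=-17, 24*-1=-24 -> [-6, -13, -17, -24]
Stage 3 (CLIP -5 23): clip(-6,-5,23)=-5, clip(-13,-5,23)=-5, clip(-17,-5,23)=-5, clip(-24,-5,23)=-5 -> [-5, -5, -5, -5]
Stage 4 (OFFSET 1): -5+1=-4, -5+1=-4, -5+1=-4, -5+1=-4 -> [-4, -4, -4, -4]
Stage 5 (AMPLIFY 3): -4*3=-12, -4*3=-12, -4*3=-12, -4*3=-12 -> [-12, -12, -12, -12]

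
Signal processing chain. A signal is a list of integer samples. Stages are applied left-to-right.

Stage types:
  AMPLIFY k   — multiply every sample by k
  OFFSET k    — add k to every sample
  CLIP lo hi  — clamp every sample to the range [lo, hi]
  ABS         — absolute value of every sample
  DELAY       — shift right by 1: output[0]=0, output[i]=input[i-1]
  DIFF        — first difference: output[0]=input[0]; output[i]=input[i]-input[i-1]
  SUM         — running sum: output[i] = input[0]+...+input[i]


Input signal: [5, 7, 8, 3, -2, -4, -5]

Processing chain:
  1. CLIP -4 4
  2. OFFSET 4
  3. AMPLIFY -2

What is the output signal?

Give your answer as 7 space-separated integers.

Answer: -16 -16 -16 -14 -4 0 0

Derivation:
Input: [5, 7, 8, 3, -2, -4, -5]
Stage 1 (CLIP -4 4): clip(5,-4,4)=4, clip(7,-4,4)=4, clip(8,-4,4)=4, clip(3,-4,4)=3, clip(-2,-4,4)=-2, clip(-4,-4,4)=-4, clip(-5,-4,4)=-4 -> [4, 4, 4, 3, -2, -4, -4]
Stage 2 (OFFSET 4): 4+4=8, 4+4=8, 4+4=8, 3+4=7, -2+4=2, -4+4=0, -4+4=0 -> [8, 8, 8, 7, 2, 0, 0]
Stage 3 (AMPLIFY -2): 8*-2=-16, 8*-2=-16, 8*-2=-16, 7*-2=-14, 2*-2=-4, 0*-2=0, 0*-2=0 -> [-16, -16, -16, -14, -4, 0, 0]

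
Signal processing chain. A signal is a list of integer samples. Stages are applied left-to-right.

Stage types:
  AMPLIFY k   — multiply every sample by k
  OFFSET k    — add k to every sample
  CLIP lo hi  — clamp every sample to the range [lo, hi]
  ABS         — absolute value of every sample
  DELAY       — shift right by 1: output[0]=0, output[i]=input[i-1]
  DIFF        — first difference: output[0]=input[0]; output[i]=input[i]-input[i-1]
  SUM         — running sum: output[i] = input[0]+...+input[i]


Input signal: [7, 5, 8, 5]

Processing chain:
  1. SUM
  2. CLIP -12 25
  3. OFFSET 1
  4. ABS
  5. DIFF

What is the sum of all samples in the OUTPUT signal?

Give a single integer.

Answer: 26

Derivation:
Input: [7, 5, 8, 5]
Stage 1 (SUM): sum[0..0]=7, sum[0..1]=12, sum[0..2]=20, sum[0..3]=25 -> [7, 12, 20, 25]
Stage 2 (CLIP -12 25): clip(7,-12,25)=7, clip(12,-12,25)=12, clip(20,-12,25)=20, clip(25,-12,25)=25 -> [7, 12, 20, 25]
Stage 3 (OFFSET 1): 7+1=8, 12+1=13, 20+1=21, 25+1=26 -> [8, 13, 21, 26]
Stage 4 (ABS): |8|=8, |13|=13, |21|=21, |26|=26 -> [8, 13, 21, 26]
Stage 5 (DIFF): s[0]=8, 13-8=5, 21-13=8, 26-21=5 -> [8, 5, 8, 5]
Output sum: 26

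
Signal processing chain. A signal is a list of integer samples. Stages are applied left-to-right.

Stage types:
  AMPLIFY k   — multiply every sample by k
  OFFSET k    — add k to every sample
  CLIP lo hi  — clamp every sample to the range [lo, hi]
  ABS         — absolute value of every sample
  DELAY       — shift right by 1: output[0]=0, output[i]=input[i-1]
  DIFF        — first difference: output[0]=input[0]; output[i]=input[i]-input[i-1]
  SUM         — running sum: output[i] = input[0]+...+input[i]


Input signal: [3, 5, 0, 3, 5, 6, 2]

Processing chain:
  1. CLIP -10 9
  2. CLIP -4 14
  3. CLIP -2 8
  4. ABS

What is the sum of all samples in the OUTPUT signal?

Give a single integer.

Input: [3, 5, 0, 3, 5, 6, 2]
Stage 1 (CLIP -10 9): clip(3,-10,9)=3, clip(5,-10,9)=5, clip(0,-10,9)=0, clip(3,-10,9)=3, clip(5,-10,9)=5, clip(6,-10,9)=6, clip(2,-10,9)=2 -> [3, 5, 0, 3, 5, 6, 2]
Stage 2 (CLIP -4 14): clip(3,-4,14)=3, clip(5,-4,14)=5, clip(0,-4,14)=0, clip(3,-4,14)=3, clip(5,-4,14)=5, clip(6,-4,14)=6, clip(2,-4,14)=2 -> [3, 5, 0, 3, 5, 6, 2]
Stage 3 (CLIP -2 8): clip(3,-2,8)=3, clip(5,-2,8)=5, clip(0,-2,8)=0, clip(3,-2,8)=3, clip(5,-2,8)=5, clip(6,-2,8)=6, clip(2,-2,8)=2 -> [3, 5, 0, 3, 5, 6, 2]
Stage 4 (ABS): |3|=3, |5|=5, |0|=0, |3|=3, |5|=5, |6|=6, |2|=2 -> [3, 5, 0, 3, 5, 6, 2]
Output sum: 24

Answer: 24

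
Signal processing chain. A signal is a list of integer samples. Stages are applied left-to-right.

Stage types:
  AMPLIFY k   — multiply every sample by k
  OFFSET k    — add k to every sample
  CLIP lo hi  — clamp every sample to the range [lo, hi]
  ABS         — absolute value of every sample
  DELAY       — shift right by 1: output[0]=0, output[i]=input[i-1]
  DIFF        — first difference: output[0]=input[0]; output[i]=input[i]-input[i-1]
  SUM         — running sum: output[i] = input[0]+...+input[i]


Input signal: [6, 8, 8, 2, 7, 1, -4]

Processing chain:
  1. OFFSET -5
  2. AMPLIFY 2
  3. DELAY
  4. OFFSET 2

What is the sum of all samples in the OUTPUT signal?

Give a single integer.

Input: [6, 8, 8, 2, 7, 1, -4]
Stage 1 (OFFSET -5): 6+-5=1, 8+-5=3, 8+-5=3, 2+-5=-3, 7+-5=2, 1+-5=-4, -4+-5=-9 -> [1, 3, 3, -3, 2, -4, -9]
Stage 2 (AMPLIFY 2): 1*2=2, 3*2=6, 3*2=6, -3*2=-6, 2*2=4, -4*2=-8, -9*2=-18 -> [2, 6, 6, -6, 4, -8, -18]
Stage 3 (DELAY): [0, 2, 6, 6, -6, 4, -8] = [0, 2, 6, 6, -6, 4, -8] -> [0, 2, 6, 6, -6, 4, -8]
Stage 4 (OFFSET 2): 0+2=2, 2+2=4, 6+2=8, 6+2=8, -6+2=-4, 4+2=6, -8+2=-6 -> [2, 4, 8, 8, -4, 6, -6]
Output sum: 18

Answer: 18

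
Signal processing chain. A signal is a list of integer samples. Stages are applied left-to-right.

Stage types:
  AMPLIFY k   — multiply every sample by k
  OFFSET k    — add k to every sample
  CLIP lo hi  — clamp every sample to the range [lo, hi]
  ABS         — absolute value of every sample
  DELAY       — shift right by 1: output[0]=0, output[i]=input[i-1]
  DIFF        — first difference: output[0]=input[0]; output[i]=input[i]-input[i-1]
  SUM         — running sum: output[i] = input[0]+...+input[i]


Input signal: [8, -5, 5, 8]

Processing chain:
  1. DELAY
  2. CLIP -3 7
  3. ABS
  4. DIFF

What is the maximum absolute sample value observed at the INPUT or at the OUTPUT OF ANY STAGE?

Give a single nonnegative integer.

Answer: 8

Derivation:
Input: [8, -5, 5, 8] (max |s|=8)
Stage 1 (DELAY): [0, 8, -5, 5] = [0, 8, -5, 5] -> [0, 8, -5, 5] (max |s|=8)
Stage 2 (CLIP -3 7): clip(0,-3,7)=0, clip(8,-3,7)=7, clip(-5,-3,7)=-3, clip(5,-3,7)=5 -> [0, 7, -3, 5] (max |s|=7)
Stage 3 (ABS): |0|=0, |7|=7, |-3|=3, |5|=5 -> [0, 7, 3, 5] (max |s|=7)
Stage 4 (DIFF): s[0]=0, 7-0=7, 3-7=-4, 5-3=2 -> [0, 7, -4, 2] (max |s|=7)
Overall max amplitude: 8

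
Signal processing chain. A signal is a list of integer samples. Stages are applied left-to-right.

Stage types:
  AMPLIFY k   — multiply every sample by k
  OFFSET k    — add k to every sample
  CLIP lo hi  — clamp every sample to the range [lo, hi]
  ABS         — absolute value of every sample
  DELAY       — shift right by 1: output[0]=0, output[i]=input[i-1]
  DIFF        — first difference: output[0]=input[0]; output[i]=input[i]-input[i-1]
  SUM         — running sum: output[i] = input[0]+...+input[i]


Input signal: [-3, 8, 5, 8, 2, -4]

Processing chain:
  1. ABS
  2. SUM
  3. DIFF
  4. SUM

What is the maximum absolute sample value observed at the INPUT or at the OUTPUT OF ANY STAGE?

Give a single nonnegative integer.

Input: [-3, 8, 5, 8, 2, -4] (max |s|=8)
Stage 1 (ABS): |-3|=3, |8|=8, |5|=5, |8|=8, |2|=2, |-4|=4 -> [3, 8, 5, 8, 2, 4] (max |s|=8)
Stage 2 (SUM): sum[0..0]=3, sum[0..1]=11, sum[0..2]=16, sum[0..3]=24, sum[0..4]=26, sum[0..5]=30 -> [3, 11, 16, 24, 26, 30] (max |s|=30)
Stage 3 (DIFF): s[0]=3, 11-3=8, 16-11=5, 24-16=8, 26-24=2, 30-26=4 -> [3, 8, 5, 8, 2, 4] (max |s|=8)
Stage 4 (SUM): sum[0..0]=3, sum[0..1]=11, sum[0..2]=16, sum[0..3]=24, sum[0..4]=26, sum[0..5]=30 -> [3, 11, 16, 24, 26, 30] (max |s|=30)
Overall max amplitude: 30

Answer: 30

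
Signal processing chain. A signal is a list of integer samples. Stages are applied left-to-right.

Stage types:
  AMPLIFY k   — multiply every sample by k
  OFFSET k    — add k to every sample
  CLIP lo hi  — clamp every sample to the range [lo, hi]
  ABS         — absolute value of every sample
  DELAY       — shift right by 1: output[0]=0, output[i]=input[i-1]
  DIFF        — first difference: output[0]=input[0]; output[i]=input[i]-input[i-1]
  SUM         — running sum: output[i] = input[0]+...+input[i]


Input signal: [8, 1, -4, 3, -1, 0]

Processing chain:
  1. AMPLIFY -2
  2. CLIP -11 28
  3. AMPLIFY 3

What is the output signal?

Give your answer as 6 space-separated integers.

Answer: -33 -6 24 -18 6 0

Derivation:
Input: [8, 1, -4, 3, -1, 0]
Stage 1 (AMPLIFY -2): 8*-2=-16, 1*-2=-2, -4*-2=8, 3*-2=-6, -1*-2=2, 0*-2=0 -> [-16, -2, 8, -6, 2, 0]
Stage 2 (CLIP -11 28): clip(-16,-11,28)=-11, clip(-2,-11,28)=-2, clip(8,-11,28)=8, clip(-6,-11,28)=-6, clip(2,-11,28)=2, clip(0,-11,28)=0 -> [-11, -2, 8, -6, 2, 0]
Stage 3 (AMPLIFY 3): -11*3=-33, -2*3=-6, 8*3=24, -6*3=-18, 2*3=6, 0*3=0 -> [-33, -6, 24, -18, 6, 0]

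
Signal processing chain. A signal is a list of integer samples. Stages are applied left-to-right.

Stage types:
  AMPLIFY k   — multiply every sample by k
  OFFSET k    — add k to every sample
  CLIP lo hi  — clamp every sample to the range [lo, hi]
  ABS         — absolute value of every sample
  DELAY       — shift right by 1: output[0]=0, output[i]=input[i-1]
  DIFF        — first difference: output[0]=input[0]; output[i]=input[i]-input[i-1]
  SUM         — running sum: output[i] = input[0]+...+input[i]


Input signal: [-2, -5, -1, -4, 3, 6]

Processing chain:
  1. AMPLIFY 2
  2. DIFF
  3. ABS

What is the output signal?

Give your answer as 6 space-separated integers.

Answer: 4 6 8 6 14 6

Derivation:
Input: [-2, -5, -1, -4, 3, 6]
Stage 1 (AMPLIFY 2): -2*2=-4, -5*2=-10, -1*2=-2, -4*2=-8, 3*2=6, 6*2=12 -> [-4, -10, -2, -8, 6, 12]
Stage 2 (DIFF): s[0]=-4, -10--4=-6, -2--10=8, -8--2=-6, 6--8=14, 12-6=6 -> [-4, -6, 8, -6, 14, 6]
Stage 3 (ABS): |-4|=4, |-6|=6, |8|=8, |-6|=6, |14|=14, |6|=6 -> [4, 6, 8, 6, 14, 6]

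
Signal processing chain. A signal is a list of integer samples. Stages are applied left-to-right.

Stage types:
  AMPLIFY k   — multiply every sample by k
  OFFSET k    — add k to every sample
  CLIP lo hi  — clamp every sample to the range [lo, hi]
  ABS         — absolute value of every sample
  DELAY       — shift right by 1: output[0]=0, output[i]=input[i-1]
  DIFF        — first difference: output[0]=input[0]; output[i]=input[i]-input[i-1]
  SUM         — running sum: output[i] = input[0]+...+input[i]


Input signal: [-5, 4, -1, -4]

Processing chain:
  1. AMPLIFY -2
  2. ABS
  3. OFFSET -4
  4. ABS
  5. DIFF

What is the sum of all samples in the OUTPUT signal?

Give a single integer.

Answer: 4

Derivation:
Input: [-5, 4, -1, -4]
Stage 1 (AMPLIFY -2): -5*-2=10, 4*-2=-8, -1*-2=2, -4*-2=8 -> [10, -8, 2, 8]
Stage 2 (ABS): |10|=10, |-8|=8, |2|=2, |8|=8 -> [10, 8, 2, 8]
Stage 3 (OFFSET -4): 10+-4=6, 8+-4=4, 2+-4=-2, 8+-4=4 -> [6, 4, -2, 4]
Stage 4 (ABS): |6|=6, |4|=4, |-2|=2, |4|=4 -> [6, 4, 2, 4]
Stage 5 (DIFF): s[0]=6, 4-6=-2, 2-4=-2, 4-2=2 -> [6, -2, -2, 2]
Output sum: 4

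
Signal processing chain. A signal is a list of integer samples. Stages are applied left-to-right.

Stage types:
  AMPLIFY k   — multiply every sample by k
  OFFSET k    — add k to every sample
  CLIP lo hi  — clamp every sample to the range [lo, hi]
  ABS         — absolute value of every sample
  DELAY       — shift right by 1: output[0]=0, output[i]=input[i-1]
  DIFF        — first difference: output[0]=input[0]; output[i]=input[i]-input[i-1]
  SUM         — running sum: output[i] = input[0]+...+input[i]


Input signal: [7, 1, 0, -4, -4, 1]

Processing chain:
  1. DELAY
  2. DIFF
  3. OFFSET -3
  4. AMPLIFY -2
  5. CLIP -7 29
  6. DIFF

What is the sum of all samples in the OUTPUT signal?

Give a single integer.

Input: [7, 1, 0, -4, -4, 1]
Stage 1 (DELAY): [0, 7, 1, 0, -4, -4] = [0, 7, 1, 0, -4, -4] -> [0, 7, 1, 0, -4, -4]
Stage 2 (DIFF): s[0]=0, 7-0=7, 1-7=-6, 0-1=-1, -4-0=-4, -4--4=0 -> [0, 7, -6, -1, -4, 0]
Stage 3 (OFFSET -3): 0+-3=-3, 7+-3=4, -6+-3=-9, -1+-3=-4, -4+-3=-7, 0+-3=-3 -> [-3, 4, -9, -4, -7, -3]
Stage 4 (AMPLIFY -2): -3*-2=6, 4*-2=-8, -9*-2=18, -4*-2=8, -7*-2=14, -3*-2=6 -> [6, -8, 18, 8, 14, 6]
Stage 5 (CLIP -7 29): clip(6,-7,29)=6, clip(-8,-7,29)=-7, clip(18,-7,29)=18, clip(8,-7,29)=8, clip(14,-7,29)=14, clip(6,-7,29)=6 -> [6, -7, 18, 8, 14, 6]
Stage 6 (DIFF): s[0]=6, -7-6=-13, 18--7=25, 8-18=-10, 14-8=6, 6-14=-8 -> [6, -13, 25, -10, 6, -8]
Output sum: 6

Answer: 6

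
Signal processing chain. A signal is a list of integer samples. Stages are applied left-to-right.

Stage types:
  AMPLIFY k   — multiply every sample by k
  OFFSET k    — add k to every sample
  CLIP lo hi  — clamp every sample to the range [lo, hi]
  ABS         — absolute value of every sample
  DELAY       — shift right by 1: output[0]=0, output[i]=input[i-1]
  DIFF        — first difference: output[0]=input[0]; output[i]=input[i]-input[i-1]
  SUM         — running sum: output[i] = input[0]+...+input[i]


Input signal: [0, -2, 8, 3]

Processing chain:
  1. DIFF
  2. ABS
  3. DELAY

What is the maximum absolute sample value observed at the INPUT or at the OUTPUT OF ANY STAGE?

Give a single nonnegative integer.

Input: [0, -2, 8, 3] (max |s|=8)
Stage 1 (DIFF): s[0]=0, -2-0=-2, 8--2=10, 3-8=-5 -> [0, -2, 10, -5] (max |s|=10)
Stage 2 (ABS): |0|=0, |-2|=2, |10|=10, |-5|=5 -> [0, 2, 10, 5] (max |s|=10)
Stage 3 (DELAY): [0, 0, 2, 10] = [0, 0, 2, 10] -> [0, 0, 2, 10] (max |s|=10)
Overall max amplitude: 10

Answer: 10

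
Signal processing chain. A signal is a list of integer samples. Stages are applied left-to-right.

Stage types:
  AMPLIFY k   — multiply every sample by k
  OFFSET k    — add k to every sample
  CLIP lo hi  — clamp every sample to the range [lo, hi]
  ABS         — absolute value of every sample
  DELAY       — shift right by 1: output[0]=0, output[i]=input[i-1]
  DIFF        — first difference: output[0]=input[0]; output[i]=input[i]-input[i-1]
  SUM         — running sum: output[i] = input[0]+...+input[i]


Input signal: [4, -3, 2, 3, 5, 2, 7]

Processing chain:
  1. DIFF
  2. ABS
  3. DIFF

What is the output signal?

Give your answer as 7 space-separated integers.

Answer: 4 3 -2 -4 1 1 2

Derivation:
Input: [4, -3, 2, 3, 5, 2, 7]
Stage 1 (DIFF): s[0]=4, -3-4=-7, 2--3=5, 3-2=1, 5-3=2, 2-5=-3, 7-2=5 -> [4, -7, 5, 1, 2, -3, 5]
Stage 2 (ABS): |4|=4, |-7|=7, |5|=5, |1|=1, |2|=2, |-3|=3, |5|=5 -> [4, 7, 5, 1, 2, 3, 5]
Stage 3 (DIFF): s[0]=4, 7-4=3, 5-7=-2, 1-5=-4, 2-1=1, 3-2=1, 5-3=2 -> [4, 3, -2, -4, 1, 1, 2]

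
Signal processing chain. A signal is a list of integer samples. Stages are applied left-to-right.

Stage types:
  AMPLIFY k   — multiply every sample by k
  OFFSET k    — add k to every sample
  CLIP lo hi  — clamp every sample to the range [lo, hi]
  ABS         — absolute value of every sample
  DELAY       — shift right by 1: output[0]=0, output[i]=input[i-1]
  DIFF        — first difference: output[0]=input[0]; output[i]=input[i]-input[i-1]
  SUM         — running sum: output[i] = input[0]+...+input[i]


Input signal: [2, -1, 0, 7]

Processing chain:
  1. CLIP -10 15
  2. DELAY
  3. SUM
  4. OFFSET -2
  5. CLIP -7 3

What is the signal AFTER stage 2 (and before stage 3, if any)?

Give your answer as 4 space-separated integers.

Answer: 0 2 -1 0

Derivation:
Input: [2, -1, 0, 7]
Stage 1 (CLIP -10 15): clip(2,-10,15)=2, clip(-1,-10,15)=-1, clip(0,-10,15)=0, clip(7,-10,15)=7 -> [2, -1, 0, 7]
Stage 2 (DELAY): [0, 2, -1, 0] = [0, 2, -1, 0] -> [0, 2, -1, 0]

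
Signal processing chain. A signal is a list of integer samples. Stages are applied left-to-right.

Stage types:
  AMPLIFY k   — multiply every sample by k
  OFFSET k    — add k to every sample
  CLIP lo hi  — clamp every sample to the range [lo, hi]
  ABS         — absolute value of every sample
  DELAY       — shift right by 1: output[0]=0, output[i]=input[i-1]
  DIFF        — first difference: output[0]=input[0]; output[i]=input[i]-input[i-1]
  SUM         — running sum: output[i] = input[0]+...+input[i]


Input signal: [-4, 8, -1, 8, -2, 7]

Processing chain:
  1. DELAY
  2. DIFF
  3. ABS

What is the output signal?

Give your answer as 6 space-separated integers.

Input: [-4, 8, -1, 8, -2, 7]
Stage 1 (DELAY): [0, -4, 8, -1, 8, -2] = [0, -4, 8, -1, 8, -2] -> [0, -4, 8, -1, 8, -2]
Stage 2 (DIFF): s[0]=0, -4-0=-4, 8--4=12, -1-8=-9, 8--1=9, -2-8=-10 -> [0, -4, 12, -9, 9, -10]
Stage 3 (ABS): |0|=0, |-4|=4, |12|=12, |-9|=9, |9|=9, |-10|=10 -> [0, 4, 12, 9, 9, 10]

Answer: 0 4 12 9 9 10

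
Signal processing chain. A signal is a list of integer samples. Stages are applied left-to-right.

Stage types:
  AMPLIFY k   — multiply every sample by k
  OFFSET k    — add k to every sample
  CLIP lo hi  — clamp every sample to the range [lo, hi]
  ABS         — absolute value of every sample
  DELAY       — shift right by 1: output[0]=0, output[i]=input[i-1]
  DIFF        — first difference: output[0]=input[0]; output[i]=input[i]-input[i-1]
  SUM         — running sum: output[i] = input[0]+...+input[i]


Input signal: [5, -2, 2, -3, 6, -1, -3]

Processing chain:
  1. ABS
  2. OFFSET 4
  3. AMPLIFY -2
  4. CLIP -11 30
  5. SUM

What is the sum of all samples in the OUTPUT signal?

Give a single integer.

Input: [5, -2, 2, -3, 6, -1, -3]
Stage 1 (ABS): |5|=5, |-2|=2, |2|=2, |-3|=3, |6|=6, |-1|=1, |-3|=3 -> [5, 2, 2, 3, 6, 1, 3]
Stage 2 (OFFSET 4): 5+4=9, 2+4=6, 2+4=6, 3+4=7, 6+4=10, 1+4=5, 3+4=7 -> [9, 6, 6, 7, 10, 5, 7]
Stage 3 (AMPLIFY -2): 9*-2=-18, 6*-2=-12, 6*-2=-12, 7*-2=-14, 10*-2=-20, 5*-2=-10, 7*-2=-14 -> [-18, -12, -12, -14, -20, -10, -14]
Stage 4 (CLIP -11 30): clip(-18,-11,30)=-11, clip(-12,-11,30)=-11, clip(-12,-11,30)=-11, clip(-14,-11,30)=-11, clip(-20,-11,30)=-11, clip(-10,-11,30)=-10, clip(-14,-11,30)=-11 -> [-11, -11, -11, -11, -11, -10, -11]
Stage 5 (SUM): sum[0..0]=-11, sum[0..1]=-22, sum[0..2]=-33, sum[0..3]=-44, sum[0..4]=-55, sum[0..5]=-65, sum[0..6]=-76 -> [-11, -22, -33, -44, -55, -65, -76]
Output sum: -306

Answer: -306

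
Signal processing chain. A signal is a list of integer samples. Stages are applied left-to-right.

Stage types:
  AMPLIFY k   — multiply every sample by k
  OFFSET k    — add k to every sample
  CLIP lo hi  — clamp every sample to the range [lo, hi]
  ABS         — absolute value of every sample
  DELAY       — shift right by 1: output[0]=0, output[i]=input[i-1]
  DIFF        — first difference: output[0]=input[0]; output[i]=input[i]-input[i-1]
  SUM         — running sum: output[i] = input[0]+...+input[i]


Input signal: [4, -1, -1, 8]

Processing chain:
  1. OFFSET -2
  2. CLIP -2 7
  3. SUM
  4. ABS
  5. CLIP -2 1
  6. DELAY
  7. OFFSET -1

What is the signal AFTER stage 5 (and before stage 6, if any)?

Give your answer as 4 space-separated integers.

Answer: 1 0 1 1

Derivation:
Input: [4, -1, -1, 8]
Stage 1 (OFFSET -2): 4+-2=2, -1+-2=-3, -1+-2=-3, 8+-2=6 -> [2, -3, -3, 6]
Stage 2 (CLIP -2 7): clip(2,-2,7)=2, clip(-3,-2,7)=-2, clip(-3,-2,7)=-2, clip(6,-2,7)=6 -> [2, -2, -2, 6]
Stage 3 (SUM): sum[0..0]=2, sum[0..1]=0, sum[0..2]=-2, sum[0..3]=4 -> [2, 0, -2, 4]
Stage 4 (ABS): |2|=2, |0|=0, |-2|=2, |4|=4 -> [2, 0, 2, 4]
Stage 5 (CLIP -2 1): clip(2,-2,1)=1, clip(0,-2,1)=0, clip(2,-2,1)=1, clip(4,-2,1)=1 -> [1, 0, 1, 1]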